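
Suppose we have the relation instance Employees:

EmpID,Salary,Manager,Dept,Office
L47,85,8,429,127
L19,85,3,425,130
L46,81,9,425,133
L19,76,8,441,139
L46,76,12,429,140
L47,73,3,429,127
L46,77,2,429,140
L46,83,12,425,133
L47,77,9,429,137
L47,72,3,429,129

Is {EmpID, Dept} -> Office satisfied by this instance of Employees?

No

(EmpID=L47, Dept=429): 4 rows → Office takes values {127, 137, 129} — violation
(EmpID=L19, Dept=425): 1 row → Office = 130 ✓
(EmpID=L46, Dept=425): 2 rows → Office = 133, 133 ✓
(EmpID=L19, Dept=441): 1 row → Office = 139 ✓
(EmpID=L46, Dept=429): 2 rows → Office = 140, 140 ✓
Two rows agree on {EmpID, Dept} but differ on Office, so {EmpID, Dept} -> Office does not hold.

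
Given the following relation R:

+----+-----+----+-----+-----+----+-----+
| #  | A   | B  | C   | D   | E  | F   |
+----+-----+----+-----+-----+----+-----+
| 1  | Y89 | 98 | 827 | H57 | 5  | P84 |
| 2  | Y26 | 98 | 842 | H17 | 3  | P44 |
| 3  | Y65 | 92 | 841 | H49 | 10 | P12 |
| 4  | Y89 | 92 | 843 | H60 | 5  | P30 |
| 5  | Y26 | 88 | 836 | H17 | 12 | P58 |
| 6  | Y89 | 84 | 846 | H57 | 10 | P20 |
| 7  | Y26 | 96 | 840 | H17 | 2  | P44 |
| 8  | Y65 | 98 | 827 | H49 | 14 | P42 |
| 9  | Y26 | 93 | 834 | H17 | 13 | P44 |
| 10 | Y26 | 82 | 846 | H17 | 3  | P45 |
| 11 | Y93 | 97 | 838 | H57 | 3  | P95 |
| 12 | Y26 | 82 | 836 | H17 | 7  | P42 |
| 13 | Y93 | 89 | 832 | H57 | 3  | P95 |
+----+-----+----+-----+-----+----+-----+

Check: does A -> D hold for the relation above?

A=Y89: rows 1, 4, 6 → D takes values {H57, H60} — violation
A=Y26: rows 2, 5, 7, 9, 10, 12 → D = H17, H17, H17, H17, H17, H17 ✓
A=Y65: rows 3, 8 → D = H49, H49 ✓
A=Y93: rows 11, 13 → D = H57, H57 ✓
Two rows agree on A but differ on D, so A -> D does not hold.

No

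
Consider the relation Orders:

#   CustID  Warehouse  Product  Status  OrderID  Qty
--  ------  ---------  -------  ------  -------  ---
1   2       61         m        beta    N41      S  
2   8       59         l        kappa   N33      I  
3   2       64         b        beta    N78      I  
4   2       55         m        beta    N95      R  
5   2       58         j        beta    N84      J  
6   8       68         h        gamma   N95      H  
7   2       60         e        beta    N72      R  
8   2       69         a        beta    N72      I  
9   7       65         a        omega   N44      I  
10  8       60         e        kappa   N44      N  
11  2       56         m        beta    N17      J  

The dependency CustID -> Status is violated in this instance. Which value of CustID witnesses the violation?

8

CustID=2: rows 1, 3, 4, 5, 7, 8, 11 → Status = beta, beta, beta, beta, beta, beta, beta ✓
CustID=8: rows 2, 6, 10 → Status takes values {kappa, gamma} — violation
CustID=7: row 9 → Status = omega ✓
The only CustID value with inconsistent Status is CustID=8.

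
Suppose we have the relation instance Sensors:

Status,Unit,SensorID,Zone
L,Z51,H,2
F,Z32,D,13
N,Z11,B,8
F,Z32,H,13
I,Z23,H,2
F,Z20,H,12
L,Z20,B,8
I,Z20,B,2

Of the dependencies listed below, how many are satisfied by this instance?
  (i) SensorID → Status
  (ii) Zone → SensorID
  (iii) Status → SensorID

(i) SensorID → Status: SensorID=H: 4 rows → Status takes values {L, F, I} — violation; SensorID=B: 3 rows → Status takes values {N, L, I} — violation — fails.
(ii) Zone → SensorID: Zone=2: 3 rows → SensorID takes values {H, B} — violation; Zone=13: 2 rows → SensorID takes values {D, H} — violation — fails.
(iii) Status → SensorID: Status=L: 2 rows → SensorID takes values {H, B} — violation; Status=F: 3 rows → SensorID takes values {D, H} — violation; Status=I: 2 rows → SensorID takes values {H, B} — violation — fails.
None of the 3 dependencies hold.

0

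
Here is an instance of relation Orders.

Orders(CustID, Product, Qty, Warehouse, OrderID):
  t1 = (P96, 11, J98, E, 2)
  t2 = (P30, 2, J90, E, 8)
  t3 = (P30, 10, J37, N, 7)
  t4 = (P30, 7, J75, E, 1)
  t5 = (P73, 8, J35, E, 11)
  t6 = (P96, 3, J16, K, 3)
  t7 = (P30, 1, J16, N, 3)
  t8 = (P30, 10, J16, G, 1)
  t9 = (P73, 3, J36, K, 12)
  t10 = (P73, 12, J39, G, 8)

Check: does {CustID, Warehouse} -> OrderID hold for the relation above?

(CustID=P96, Warehouse=E): row 1 → OrderID = 2 ✓
(CustID=P30, Warehouse=E): rows 2, 4 → OrderID takes values {8, 1} — violation
(CustID=P30, Warehouse=N): rows 3, 7 → OrderID takes values {7, 3} — violation
(CustID=P73, Warehouse=E): row 5 → OrderID = 11 ✓
(CustID=P96, Warehouse=K): row 6 → OrderID = 3 ✓
(CustID=P30, Warehouse=G): row 8 → OrderID = 1 ✓
(CustID=P73, Warehouse=K): row 9 → OrderID = 12 ✓
(CustID=P73, Warehouse=G): row 10 → OrderID = 8 ✓
Two rows agree on {CustID, Warehouse} but differ on OrderID, so {CustID, Warehouse} -> OrderID does not hold.

No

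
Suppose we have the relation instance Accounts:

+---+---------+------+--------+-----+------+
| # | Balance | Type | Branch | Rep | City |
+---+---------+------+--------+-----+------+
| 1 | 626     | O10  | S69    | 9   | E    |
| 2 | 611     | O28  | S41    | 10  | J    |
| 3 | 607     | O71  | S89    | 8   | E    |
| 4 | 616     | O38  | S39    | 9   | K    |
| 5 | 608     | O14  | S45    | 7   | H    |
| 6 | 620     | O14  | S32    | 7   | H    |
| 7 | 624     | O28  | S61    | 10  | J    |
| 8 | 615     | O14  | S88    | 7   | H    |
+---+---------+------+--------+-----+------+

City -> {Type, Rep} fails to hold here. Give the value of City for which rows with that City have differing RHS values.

City=E: rows 1, 3 → {Type,Rep} takes values {(O10, 9), (O71, 8)} — violation
City=J: rows 2, 7 → {Type,Rep} = (O28, 10), (O28, 10) ✓
City=K: row 4 → {Type,Rep} = (O38, 9) ✓
City=H: rows 5, 6, 8 → {Type,Rep} = (O14, 7), (O14, 7), (O14, 7) ✓
The only City value with inconsistent RHS is City=E.

E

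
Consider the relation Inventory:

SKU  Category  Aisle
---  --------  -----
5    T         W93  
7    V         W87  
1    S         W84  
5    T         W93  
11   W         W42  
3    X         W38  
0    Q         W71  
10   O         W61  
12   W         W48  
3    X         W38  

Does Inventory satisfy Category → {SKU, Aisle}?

No

Category=T: 2 rows → {SKU,Aisle} = (5, W93), (5, W93) ✓
Category=V: 1 row → {SKU,Aisle} = (7, W87) ✓
Category=S: 1 row → {SKU,Aisle} = (1, W84) ✓
Category=W: 2 rows → {SKU,Aisle} takes values {(11, W42), (12, W48)} — violation
Category=X: 2 rows → {SKU,Aisle} = (3, W38), (3, W38) ✓
Category=Q: 1 row → {SKU,Aisle} = (0, W71) ✓
Category=O: 1 row → {SKU,Aisle} = (10, W61) ✓
Two rows agree on Category but differ on {SKU, Aisle}, so Category → {SKU, Aisle} does not hold.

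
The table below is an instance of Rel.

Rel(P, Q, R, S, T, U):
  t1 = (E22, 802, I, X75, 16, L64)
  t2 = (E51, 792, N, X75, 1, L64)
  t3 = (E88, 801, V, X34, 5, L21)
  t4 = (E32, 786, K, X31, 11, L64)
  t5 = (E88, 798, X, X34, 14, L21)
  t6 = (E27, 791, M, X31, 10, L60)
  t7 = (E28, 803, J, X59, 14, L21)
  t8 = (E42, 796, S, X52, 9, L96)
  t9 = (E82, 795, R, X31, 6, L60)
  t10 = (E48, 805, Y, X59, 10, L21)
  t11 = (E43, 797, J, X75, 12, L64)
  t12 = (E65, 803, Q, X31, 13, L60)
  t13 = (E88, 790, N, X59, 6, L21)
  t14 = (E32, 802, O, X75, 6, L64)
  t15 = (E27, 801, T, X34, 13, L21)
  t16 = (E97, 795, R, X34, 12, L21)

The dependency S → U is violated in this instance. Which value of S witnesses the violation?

S=X75: rows 1, 2, 11, 14 → U = L64, L64, L64, L64 ✓
S=X34: rows 3, 5, 15, 16 → U = L21, L21, L21, L21 ✓
S=X31: rows 4, 6, 9, 12 → U takes values {L64, L60} — violation
S=X59: rows 7, 10, 13 → U = L21, L21, L21 ✓
S=X52: row 8 → U = L96 ✓
The only S value with inconsistent U is S=X31.

X31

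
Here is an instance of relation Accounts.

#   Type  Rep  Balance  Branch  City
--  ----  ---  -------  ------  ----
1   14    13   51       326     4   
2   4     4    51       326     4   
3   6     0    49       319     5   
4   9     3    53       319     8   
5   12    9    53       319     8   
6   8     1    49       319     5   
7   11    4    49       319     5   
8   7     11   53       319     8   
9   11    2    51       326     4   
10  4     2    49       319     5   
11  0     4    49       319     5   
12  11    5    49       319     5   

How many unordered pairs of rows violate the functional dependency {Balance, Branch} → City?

(Balance=51, Branch=326): all 3 rows agree on City — 0 pairs.
(Balance=49, Branch=319): all 6 rows agree on City — 0 pairs.
(Balance=53, Branch=319): all 3 rows agree on City — 0 pairs.

0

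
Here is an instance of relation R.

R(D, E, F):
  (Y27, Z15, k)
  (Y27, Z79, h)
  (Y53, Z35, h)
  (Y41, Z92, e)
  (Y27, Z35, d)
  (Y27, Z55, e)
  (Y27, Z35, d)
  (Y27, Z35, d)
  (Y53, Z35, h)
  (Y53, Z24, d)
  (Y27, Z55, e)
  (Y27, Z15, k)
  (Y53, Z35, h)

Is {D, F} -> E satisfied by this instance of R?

Yes

(D=Y27, F=k): 2 rows → E = Z15, Z15 ✓
(D=Y27, F=h): 1 row → E = Z79 ✓
(D=Y53, F=h): 3 rows → E = Z35, Z35, Z35 ✓
(D=Y41, F=e): 1 row → E = Z92 ✓
(D=Y27, F=d): 3 rows → E = Z35, Z35, Z35 ✓
(D=Y27, F=e): 2 rows → E = Z55, Z55 ✓
(D=Y53, F=d): 1 row → E = Z24 ✓
Every {D, F} value is associated with a single E value, so {D, F} -> E holds.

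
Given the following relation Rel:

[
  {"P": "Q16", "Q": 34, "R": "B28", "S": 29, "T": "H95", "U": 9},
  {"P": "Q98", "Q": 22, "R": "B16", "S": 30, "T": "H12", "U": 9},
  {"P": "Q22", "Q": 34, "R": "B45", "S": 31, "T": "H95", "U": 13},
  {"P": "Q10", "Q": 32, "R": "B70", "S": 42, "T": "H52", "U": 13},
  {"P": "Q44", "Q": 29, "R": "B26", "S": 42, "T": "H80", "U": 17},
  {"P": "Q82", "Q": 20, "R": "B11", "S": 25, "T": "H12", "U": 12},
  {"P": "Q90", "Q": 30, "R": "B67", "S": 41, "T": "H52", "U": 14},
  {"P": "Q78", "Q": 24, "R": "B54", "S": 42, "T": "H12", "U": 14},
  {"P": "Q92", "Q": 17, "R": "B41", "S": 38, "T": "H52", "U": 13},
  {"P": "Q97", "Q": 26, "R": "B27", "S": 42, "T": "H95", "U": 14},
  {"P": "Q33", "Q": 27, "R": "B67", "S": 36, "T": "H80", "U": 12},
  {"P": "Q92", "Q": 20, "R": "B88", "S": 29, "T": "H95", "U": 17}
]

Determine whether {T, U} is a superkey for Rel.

Two distinct rows share (T=H52, U=13), so {T, U} does not determine every attribute — not a superkey.

No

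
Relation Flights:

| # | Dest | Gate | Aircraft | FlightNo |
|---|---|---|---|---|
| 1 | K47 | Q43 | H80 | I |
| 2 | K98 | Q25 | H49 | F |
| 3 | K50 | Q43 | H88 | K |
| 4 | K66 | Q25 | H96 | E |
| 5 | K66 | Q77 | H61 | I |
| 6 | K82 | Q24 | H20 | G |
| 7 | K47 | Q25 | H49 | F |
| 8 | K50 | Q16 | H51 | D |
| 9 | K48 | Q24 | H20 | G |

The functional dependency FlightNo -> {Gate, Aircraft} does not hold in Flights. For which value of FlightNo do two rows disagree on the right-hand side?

FlightNo=I: rows 1, 5 → {Gate,Aircraft} takes values {(Q43, H80), (Q77, H61)} — violation
FlightNo=F: rows 2, 7 → {Gate,Aircraft} = (Q25, H49), (Q25, H49) ✓
FlightNo=K: row 3 → {Gate,Aircraft} = (Q43, H88) ✓
FlightNo=E: row 4 → {Gate,Aircraft} = (Q25, H96) ✓
FlightNo=G: rows 6, 9 → {Gate,Aircraft} = (Q24, H20), (Q24, H20) ✓
FlightNo=D: row 8 → {Gate,Aircraft} = (Q16, H51) ✓
The only FlightNo value with inconsistent RHS is FlightNo=I.

I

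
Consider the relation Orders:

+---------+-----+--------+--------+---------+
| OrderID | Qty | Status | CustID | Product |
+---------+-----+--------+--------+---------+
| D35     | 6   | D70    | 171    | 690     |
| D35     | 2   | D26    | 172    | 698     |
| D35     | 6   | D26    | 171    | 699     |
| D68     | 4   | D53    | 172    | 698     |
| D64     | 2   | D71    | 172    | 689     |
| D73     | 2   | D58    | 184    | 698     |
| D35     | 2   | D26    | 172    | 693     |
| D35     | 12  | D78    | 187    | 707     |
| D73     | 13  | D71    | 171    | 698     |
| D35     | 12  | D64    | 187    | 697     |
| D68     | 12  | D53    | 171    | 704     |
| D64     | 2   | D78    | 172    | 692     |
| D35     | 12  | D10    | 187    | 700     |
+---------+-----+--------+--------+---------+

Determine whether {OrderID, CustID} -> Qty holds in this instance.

Yes

(OrderID=D35, CustID=171): 2 rows → Qty = 6, 6 ✓
(OrderID=D35, CustID=172): 2 rows → Qty = 2, 2 ✓
(OrderID=D68, CustID=172): 1 row → Qty = 4 ✓
(OrderID=D64, CustID=172): 2 rows → Qty = 2, 2 ✓
(OrderID=D73, CustID=184): 1 row → Qty = 2 ✓
(OrderID=D35, CustID=187): 3 rows → Qty = 12, 12, 12 ✓
(OrderID=D73, CustID=171): 1 row → Qty = 13 ✓
(OrderID=D68, CustID=171): 1 row → Qty = 12 ✓
Every {OrderID, CustID} value is associated with a single Qty value, so {OrderID, CustID} -> Qty holds.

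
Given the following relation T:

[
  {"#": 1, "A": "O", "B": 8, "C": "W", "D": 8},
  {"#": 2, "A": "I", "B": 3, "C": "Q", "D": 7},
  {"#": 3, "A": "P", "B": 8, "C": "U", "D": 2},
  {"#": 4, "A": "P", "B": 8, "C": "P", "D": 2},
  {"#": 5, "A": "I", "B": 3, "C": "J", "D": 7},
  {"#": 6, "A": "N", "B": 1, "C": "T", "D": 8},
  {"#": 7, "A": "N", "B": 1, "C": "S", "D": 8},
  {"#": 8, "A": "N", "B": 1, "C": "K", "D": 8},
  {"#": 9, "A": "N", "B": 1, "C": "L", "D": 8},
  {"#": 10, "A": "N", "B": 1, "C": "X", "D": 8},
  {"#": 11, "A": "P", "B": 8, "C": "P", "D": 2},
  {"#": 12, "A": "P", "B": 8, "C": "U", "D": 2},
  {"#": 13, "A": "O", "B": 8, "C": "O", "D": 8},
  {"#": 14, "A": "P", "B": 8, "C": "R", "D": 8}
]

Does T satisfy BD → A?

No

(B=8, D=8): rows 1, 13, 14 → A takes values {O, P} — violation
(B=3, D=7): rows 2, 5 → A = I, I ✓
(B=8, D=2): rows 3, 4, 11, 12 → A = P, P, P, P ✓
(B=1, D=8): rows 6, 7, 8, 9, 10 → A = N, N, N, N, N ✓
Two rows agree on BD but differ on A, so BD → A does not hold.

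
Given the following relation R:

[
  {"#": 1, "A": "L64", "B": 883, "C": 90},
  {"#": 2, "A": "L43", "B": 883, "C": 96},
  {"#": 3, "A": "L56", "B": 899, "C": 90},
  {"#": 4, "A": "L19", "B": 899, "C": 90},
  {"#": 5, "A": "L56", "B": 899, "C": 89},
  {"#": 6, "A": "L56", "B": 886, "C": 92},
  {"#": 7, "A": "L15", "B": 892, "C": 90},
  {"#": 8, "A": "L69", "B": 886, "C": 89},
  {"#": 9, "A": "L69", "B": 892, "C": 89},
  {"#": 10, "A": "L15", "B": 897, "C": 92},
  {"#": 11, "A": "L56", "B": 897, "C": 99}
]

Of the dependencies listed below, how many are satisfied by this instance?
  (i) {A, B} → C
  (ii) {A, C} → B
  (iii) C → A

0

(i) {A, B} → C: (A=L56, B=899): rows 3, 5 → C takes values {90, 89} — violation — fails.
(ii) {A, C} → B: (A=L69, C=89): rows 8, 9 → B takes values {886, 892} — violation — fails.
(iii) C → A: C=90: rows 1, 3, 4, 7 → A takes values {L64, L56, L19, L15} — violation; C=89: rows 5, 8, 9 → A takes values {L56, L69} — violation; C=92: rows 6, 10 → A takes values {L56, L15} — violation — fails.
None of the 3 dependencies hold.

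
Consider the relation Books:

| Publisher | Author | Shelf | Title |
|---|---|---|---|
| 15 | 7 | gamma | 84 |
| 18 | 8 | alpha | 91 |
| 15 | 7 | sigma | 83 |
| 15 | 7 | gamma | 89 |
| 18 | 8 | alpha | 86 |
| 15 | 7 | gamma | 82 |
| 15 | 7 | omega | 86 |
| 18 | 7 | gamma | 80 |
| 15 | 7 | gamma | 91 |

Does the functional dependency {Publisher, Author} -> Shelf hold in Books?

No

(Publisher=15, Author=7): 6 rows → Shelf takes values {gamma, sigma, omega} — violation
(Publisher=18, Author=8): 2 rows → Shelf = alpha, alpha ✓
(Publisher=18, Author=7): 1 row → Shelf = gamma ✓
Two rows agree on {Publisher, Author} but differ on Shelf, so {Publisher, Author} -> Shelf does not hold.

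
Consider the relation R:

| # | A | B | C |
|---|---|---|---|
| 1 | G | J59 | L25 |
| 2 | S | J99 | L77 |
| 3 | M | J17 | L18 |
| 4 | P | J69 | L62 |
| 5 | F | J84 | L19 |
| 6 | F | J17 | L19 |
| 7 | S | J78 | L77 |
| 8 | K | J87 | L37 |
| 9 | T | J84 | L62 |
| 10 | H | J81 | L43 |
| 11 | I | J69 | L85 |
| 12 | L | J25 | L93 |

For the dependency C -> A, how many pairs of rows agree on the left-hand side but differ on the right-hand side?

C=L77: all 2 rows agree on A — 0 pairs.
C=L62: violating pairs (4,9) — 1 pair.
C=L19: all 2 rows agree on A — 0 pairs.

1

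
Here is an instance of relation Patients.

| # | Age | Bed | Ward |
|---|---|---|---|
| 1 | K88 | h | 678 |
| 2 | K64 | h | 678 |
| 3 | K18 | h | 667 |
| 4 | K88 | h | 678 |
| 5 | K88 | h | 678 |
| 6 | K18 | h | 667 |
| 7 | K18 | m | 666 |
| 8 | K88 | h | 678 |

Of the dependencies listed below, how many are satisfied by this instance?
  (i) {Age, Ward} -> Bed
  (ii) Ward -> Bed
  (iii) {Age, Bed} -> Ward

(i) {Age, Ward} -> Bed: every LHS value maps to a single RHS value — holds.
(ii) Ward -> Bed: every LHS value maps to a single RHS value — holds.
(iii) {Age, Bed} -> Ward: every LHS value maps to a single RHS value — holds.
3 of the 3 dependencies hold.

3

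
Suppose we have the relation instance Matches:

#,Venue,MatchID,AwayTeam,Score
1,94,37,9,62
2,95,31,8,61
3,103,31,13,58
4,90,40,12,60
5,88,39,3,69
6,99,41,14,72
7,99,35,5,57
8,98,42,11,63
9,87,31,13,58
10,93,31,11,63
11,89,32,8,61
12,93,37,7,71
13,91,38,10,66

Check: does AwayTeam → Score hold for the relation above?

Yes

AwayTeam=9: row 1 → Score = 62 ✓
AwayTeam=8: rows 2, 11 → Score = 61, 61 ✓
AwayTeam=13: rows 3, 9 → Score = 58, 58 ✓
AwayTeam=12: row 4 → Score = 60 ✓
AwayTeam=3: row 5 → Score = 69 ✓
AwayTeam=14: row 6 → Score = 72 ✓
AwayTeam=5: row 7 → Score = 57 ✓
AwayTeam=11: rows 8, 10 → Score = 63, 63 ✓
AwayTeam=7: row 12 → Score = 71 ✓
AwayTeam=10: row 13 → Score = 66 ✓
Every AwayTeam value is associated with a single Score value, so AwayTeam → Score holds.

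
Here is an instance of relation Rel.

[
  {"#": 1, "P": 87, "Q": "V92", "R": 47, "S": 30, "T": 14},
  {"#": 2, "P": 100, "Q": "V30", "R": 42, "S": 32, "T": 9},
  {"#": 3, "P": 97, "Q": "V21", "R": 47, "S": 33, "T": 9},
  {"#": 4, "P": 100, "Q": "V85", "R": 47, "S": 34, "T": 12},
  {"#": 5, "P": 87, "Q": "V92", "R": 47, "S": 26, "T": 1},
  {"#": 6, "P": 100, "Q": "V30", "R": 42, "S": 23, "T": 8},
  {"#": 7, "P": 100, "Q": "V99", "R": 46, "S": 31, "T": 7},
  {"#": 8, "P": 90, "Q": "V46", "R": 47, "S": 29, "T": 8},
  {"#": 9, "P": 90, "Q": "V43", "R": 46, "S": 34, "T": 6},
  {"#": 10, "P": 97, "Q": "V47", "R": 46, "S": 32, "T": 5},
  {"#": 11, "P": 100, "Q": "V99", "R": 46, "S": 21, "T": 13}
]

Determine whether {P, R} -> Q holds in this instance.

(P=87, R=47): rows 1, 5 → Q = V92, V92 ✓
(P=100, R=42): rows 2, 6 → Q = V30, V30 ✓
(P=97, R=47): row 3 → Q = V21 ✓
(P=100, R=47): row 4 → Q = V85 ✓
(P=100, R=46): rows 7, 11 → Q = V99, V99 ✓
(P=90, R=47): row 8 → Q = V46 ✓
(P=90, R=46): row 9 → Q = V43 ✓
(P=97, R=46): row 10 → Q = V47 ✓
Every {P, R} value is associated with a single Q value, so {P, R} -> Q holds.

Yes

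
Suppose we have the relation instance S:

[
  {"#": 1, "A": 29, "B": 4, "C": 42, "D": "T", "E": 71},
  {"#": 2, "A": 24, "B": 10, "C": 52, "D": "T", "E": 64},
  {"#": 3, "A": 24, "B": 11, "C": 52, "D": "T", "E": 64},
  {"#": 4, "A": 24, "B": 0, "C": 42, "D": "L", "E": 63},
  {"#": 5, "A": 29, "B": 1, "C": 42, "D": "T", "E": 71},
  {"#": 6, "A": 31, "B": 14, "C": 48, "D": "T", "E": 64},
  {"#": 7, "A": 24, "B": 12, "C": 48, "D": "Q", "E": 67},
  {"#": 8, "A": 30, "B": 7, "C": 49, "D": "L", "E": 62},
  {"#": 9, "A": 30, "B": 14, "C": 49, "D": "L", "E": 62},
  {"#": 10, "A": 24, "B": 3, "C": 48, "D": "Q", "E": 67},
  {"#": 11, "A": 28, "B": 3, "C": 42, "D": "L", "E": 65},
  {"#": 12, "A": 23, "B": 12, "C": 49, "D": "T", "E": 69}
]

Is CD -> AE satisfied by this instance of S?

(C=42, D=T): rows 1, 5 → {A,E} = (29, 71), (29, 71) ✓
(C=52, D=T): rows 2, 3 → {A,E} = (24, 64), (24, 64) ✓
(C=42, D=L): rows 4, 11 → {A,E} takes values {(24, 63), (28, 65)} — violation
(C=48, D=T): row 6 → {A,E} = (31, 64) ✓
(C=48, D=Q): rows 7, 10 → {A,E} = (24, 67), (24, 67) ✓
(C=49, D=L): rows 8, 9 → {A,E} = (30, 62), (30, 62) ✓
(C=49, D=T): row 12 → {A,E} = (23, 69) ✓
Two rows agree on CD but differ on AE, so CD -> AE does not hold.

No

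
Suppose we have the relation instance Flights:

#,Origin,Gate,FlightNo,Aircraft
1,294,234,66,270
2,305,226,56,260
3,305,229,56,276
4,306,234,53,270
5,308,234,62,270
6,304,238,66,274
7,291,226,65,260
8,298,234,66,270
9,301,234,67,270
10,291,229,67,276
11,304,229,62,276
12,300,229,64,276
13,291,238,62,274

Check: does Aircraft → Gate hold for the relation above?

Yes

Aircraft=270: rows 1, 4, 5, 8, 9 → Gate = 234, 234, 234, 234, 234 ✓
Aircraft=260: rows 2, 7 → Gate = 226, 226 ✓
Aircraft=276: rows 3, 10, 11, 12 → Gate = 229, 229, 229, 229 ✓
Aircraft=274: rows 6, 13 → Gate = 238, 238 ✓
Every Aircraft value is associated with a single Gate value, so Aircraft → Gate holds.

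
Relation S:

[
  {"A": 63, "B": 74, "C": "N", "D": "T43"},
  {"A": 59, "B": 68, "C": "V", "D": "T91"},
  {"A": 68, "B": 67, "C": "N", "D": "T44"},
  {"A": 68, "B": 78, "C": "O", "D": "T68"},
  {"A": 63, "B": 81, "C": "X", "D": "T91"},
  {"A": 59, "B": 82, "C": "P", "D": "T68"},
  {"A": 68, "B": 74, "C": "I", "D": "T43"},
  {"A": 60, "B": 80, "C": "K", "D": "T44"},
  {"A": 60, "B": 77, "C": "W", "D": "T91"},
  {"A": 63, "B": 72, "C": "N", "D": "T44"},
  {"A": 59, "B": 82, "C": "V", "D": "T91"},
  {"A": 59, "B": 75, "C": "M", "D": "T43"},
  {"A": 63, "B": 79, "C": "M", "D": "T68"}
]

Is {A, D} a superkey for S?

Two distinct rows share (A=59, D=T91), so {A, D} does not determine every attribute — not a superkey.

No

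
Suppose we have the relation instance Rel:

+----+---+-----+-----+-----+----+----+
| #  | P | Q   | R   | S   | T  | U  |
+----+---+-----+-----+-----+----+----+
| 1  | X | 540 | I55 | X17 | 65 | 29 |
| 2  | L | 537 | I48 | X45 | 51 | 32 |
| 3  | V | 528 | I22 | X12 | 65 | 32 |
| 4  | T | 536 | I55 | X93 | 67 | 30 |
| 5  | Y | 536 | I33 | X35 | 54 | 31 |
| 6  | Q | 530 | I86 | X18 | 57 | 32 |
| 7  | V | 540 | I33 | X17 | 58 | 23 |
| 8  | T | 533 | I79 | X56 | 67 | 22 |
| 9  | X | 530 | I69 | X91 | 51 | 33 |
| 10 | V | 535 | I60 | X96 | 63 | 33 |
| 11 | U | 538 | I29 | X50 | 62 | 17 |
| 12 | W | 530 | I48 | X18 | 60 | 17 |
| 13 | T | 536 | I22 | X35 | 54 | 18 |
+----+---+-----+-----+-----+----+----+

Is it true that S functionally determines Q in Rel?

Yes

S=X17: rows 1, 7 → Q = 540, 540 ✓
S=X45: row 2 → Q = 537 ✓
S=X12: row 3 → Q = 528 ✓
S=X93: row 4 → Q = 536 ✓
S=X35: rows 5, 13 → Q = 536, 536 ✓
S=X18: rows 6, 12 → Q = 530, 530 ✓
S=X56: row 8 → Q = 533 ✓
S=X91: row 9 → Q = 530 ✓
S=X96: row 10 → Q = 535 ✓
S=X50: row 11 → Q = 538 ✓
Every S value is associated with a single Q value, so S -> Q holds.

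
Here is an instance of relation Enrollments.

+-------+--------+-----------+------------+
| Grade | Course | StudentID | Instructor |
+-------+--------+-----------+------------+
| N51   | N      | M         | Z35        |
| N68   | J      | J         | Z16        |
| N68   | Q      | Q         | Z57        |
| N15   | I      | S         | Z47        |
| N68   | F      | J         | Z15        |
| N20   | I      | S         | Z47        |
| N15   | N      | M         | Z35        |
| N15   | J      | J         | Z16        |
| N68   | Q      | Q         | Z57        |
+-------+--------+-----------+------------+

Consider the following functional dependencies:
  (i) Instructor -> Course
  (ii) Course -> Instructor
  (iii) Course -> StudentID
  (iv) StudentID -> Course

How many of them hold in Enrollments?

3

(i) Instructor -> Course: every LHS value maps to a single RHS value — holds.
(ii) Course -> Instructor: every LHS value maps to a single RHS value — holds.
(iii) Course -> StudentID: every LHS value maps to a single RHS value — holds.
(iv) StudentID -> Course: StudentID=J: 3 rows → Course takes values {J, F} — violation — fails.
3 of the 4 dependencies hold.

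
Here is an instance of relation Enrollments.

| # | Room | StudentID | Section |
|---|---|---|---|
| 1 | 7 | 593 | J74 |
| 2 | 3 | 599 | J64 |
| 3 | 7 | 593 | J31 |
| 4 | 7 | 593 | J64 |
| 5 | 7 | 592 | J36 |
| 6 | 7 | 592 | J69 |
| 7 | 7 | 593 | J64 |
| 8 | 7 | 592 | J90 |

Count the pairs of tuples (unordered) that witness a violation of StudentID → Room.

0

StudentID=593: all 4 rows agree on Room — 0 pairs.
StudentID=592: all 3 rows agree on Room — 0 pairs.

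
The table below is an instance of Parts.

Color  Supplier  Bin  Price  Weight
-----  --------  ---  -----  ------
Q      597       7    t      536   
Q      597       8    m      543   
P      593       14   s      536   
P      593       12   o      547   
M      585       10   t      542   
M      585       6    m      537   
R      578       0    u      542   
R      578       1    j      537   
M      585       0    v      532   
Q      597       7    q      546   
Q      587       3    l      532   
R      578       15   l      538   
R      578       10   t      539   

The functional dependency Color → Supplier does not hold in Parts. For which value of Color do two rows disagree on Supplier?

Color=Q: 4 rows → Supplier takes values {597, 587} — violation
Color=P: 2 rows → Supplier = 593, 593 ✓
Color=M: 3 rows → Supplier = 585, 585, 585 ✓
Color=R: 4 rows → Supplier = 578, 578, 578, 578 ✓
The only Color value with inconsistent Supplier is Color=Q.

Q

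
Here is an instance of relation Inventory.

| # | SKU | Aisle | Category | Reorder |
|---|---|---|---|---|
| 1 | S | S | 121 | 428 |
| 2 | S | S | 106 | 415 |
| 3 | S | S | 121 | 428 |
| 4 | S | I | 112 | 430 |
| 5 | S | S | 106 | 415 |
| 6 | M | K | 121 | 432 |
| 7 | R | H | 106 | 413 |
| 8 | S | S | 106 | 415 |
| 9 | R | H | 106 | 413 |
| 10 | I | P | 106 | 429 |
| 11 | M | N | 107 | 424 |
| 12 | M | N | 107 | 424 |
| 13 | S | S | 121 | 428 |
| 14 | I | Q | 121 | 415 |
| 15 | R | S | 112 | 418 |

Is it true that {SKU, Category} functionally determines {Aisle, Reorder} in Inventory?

(SKU=S, Category=121): rows 1, 3, 13 → {Aisle,Reorder} = (S, 428), (S, 428), (S, 428) ✓
(SKU=S, Category=106): rows 2, 5, 8 → {Aisle,Reorder} = (S, 415), (S, 415), (S, 415) ✓
(SKU=S, Category=112): row 4 → {Aisle,Reorder} = (I, 430) ✓
(SKU=M, Category=121): row 6 → {Aisle,Reorder} = (K, 432) ✓
(SKU=R, Category=106): rows 7, 9 → {Aisle,Reorder} = (H, 413), (H, 413) ✓
(SKU=I, Category=106): row 10 → {Aisle,Reorder} = (P, 429) ✓
(SKU=M, Category=107): rows 11, 12 → {Aisle,Reorder} = (N, 424), (N, 424) ✓
(SKU=I, Category=121): row 14 → {Aisle,Reorder} = (Q, 415) ✓
(SKU=R, Category=112): row 15 → {Aisle,Reorder} = (S, 418) ✓
Every {SKU, Category} value is associated with a single {Aisle, Reorder} value, so {SKU, Category} -> {Aisle, Reorder} holds.

Yes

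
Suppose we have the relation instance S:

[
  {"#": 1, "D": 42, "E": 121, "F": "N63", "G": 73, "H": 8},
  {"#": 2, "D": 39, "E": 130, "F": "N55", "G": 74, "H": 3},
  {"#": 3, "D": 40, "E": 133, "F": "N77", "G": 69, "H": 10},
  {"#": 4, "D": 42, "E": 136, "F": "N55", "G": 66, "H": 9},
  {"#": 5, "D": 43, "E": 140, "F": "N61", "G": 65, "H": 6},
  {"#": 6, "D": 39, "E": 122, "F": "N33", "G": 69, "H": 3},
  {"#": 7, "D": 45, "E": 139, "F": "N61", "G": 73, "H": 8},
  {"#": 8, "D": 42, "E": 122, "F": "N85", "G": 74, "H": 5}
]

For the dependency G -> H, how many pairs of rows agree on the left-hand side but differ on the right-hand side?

G=73: all 2 rows agree on H — 0 pairs.
G=74: violating pairs (2,8) — 1 pair.
G=69: violating pairs (3,6) — 1 pair.

2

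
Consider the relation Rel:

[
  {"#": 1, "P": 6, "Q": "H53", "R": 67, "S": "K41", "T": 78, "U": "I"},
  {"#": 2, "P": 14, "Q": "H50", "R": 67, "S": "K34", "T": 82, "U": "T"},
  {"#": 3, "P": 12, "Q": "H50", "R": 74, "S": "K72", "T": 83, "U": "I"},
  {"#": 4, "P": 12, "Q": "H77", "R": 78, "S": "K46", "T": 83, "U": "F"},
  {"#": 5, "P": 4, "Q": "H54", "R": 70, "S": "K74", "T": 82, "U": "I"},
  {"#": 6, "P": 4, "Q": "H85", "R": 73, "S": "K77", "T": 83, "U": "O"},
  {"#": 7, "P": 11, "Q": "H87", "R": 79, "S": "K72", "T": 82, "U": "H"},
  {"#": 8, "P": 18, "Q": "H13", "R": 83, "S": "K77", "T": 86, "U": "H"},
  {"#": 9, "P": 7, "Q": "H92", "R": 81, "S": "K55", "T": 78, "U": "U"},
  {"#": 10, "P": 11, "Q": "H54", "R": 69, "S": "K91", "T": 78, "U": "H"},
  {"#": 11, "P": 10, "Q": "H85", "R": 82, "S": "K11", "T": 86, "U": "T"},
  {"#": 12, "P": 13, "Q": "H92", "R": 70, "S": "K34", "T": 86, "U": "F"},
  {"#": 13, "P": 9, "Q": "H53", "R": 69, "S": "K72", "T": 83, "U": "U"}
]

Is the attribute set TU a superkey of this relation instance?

All 13 rows have distinct TU values, so TU → (all attributes) holds and TU is a superkey.

Yes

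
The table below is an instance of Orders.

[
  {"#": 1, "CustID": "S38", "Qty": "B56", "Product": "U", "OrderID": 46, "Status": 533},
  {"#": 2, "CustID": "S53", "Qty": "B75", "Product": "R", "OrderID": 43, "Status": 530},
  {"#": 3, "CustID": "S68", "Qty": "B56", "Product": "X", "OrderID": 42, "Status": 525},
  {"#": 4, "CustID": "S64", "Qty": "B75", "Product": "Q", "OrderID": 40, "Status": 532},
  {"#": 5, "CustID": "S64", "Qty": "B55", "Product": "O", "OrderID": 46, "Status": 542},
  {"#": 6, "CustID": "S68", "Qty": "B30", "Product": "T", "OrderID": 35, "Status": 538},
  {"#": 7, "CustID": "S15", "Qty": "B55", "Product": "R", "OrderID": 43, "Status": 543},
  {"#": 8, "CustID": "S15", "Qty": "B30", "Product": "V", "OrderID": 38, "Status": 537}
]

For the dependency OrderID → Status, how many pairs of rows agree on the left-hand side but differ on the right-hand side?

OrderID=46: violating pairs (1,5) — 1 pair.
OrderID=43: violating pairs (2,7) — 1 pair.

2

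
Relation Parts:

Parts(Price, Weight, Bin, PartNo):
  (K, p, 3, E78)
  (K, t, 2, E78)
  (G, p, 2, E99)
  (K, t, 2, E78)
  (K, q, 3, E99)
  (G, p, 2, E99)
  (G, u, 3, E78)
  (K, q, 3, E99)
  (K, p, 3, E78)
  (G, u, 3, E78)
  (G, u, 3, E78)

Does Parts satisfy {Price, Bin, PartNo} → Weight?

(Price=K, Bin=3, PartNo=E78): 2 rows → Weight = p, p ✓
(Price=K, Bin=2, PartNo=E78): 2 rows → Weight = t, t ✓
(Price=G, Bin=2, PartNo=E99): 2 rows → Weight = p, p ✓
(Price=K, Bin=3, PartNo=E99): 2 rows → Weight = q, q ✓
(Price=G, Bin=3, PartNo=E78): 3 rows → Weight = u, u, u ✓
Every {Price, Bin, PartNo} value is associated with a single Weight value, so {Price, Bin, PartNo} → Weight holds.

Yes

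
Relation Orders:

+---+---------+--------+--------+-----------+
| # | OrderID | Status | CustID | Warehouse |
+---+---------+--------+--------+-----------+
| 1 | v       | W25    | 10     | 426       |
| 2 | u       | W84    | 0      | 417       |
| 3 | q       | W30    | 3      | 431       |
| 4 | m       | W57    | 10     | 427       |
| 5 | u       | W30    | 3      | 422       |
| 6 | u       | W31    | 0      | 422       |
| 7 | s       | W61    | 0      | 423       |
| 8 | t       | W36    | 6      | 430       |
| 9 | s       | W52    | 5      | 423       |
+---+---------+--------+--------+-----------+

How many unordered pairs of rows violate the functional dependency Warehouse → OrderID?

Warehouse=422: all 2 rows agree on OrderID — 0 pairs.
Warehouse=423: all 2 rows agree on OrderID — 0 pairs.

0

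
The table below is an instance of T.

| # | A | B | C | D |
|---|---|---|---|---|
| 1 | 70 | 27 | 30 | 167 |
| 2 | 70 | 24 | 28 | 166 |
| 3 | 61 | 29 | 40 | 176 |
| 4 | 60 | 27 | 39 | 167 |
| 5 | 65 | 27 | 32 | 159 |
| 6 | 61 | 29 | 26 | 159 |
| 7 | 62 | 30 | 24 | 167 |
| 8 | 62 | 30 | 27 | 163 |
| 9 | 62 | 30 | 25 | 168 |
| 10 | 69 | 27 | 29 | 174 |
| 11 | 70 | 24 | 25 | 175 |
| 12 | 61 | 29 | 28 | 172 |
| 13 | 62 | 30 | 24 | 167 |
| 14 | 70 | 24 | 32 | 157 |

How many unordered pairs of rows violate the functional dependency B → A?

6

B=27: violating pairs (1,4), (1,5), (1,10), (4,5), (4,10), (5,10) — 6 pairs.
B=24: all 3 rows agree on A — 0 pairs.
B=29: all 3 rows agree on A — 0 pairs.
B=30: all 4 rows agree on A — 0 pairs.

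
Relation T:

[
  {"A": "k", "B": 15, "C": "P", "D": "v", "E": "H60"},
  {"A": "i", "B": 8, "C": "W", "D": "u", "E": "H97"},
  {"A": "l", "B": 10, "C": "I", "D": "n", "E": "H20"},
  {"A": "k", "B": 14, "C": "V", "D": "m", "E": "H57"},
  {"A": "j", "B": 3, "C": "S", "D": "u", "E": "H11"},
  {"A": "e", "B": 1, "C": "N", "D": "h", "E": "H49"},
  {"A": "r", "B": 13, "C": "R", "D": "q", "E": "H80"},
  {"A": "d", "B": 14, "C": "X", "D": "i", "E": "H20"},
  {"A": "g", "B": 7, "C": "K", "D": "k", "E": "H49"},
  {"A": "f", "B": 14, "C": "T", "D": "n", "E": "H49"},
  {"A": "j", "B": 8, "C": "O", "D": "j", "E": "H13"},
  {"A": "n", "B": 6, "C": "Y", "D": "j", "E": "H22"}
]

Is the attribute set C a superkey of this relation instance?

All 12 rows have distinct C values, so C → (all attributes) holds and C is a superkey.

Yes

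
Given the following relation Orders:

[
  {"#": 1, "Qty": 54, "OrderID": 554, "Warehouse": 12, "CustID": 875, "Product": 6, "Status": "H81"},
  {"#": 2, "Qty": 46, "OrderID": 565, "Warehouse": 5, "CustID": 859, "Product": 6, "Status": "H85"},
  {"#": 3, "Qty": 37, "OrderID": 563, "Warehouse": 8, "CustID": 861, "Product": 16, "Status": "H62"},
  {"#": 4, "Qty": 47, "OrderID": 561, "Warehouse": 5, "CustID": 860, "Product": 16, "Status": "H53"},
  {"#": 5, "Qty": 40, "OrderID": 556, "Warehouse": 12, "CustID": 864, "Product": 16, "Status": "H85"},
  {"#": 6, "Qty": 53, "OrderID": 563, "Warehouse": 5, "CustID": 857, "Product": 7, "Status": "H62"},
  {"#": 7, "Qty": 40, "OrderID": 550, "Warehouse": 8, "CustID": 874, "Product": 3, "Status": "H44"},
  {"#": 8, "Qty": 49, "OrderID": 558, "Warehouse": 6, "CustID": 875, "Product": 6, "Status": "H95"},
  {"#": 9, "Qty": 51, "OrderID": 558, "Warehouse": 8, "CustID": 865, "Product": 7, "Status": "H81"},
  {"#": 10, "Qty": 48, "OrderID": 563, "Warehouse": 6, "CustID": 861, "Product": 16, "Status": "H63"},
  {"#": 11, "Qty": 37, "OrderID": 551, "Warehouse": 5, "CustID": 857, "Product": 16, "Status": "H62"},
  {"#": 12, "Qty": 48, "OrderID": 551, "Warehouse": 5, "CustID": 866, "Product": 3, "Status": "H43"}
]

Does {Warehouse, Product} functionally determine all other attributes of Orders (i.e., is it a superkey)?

Rows 4 and 11 have the same {Warehouse, Product} value (Warehouse=5, Product=16) but are distinct tuples, so {Warehouse, Product} does not determine every attribute — not a superkey.

No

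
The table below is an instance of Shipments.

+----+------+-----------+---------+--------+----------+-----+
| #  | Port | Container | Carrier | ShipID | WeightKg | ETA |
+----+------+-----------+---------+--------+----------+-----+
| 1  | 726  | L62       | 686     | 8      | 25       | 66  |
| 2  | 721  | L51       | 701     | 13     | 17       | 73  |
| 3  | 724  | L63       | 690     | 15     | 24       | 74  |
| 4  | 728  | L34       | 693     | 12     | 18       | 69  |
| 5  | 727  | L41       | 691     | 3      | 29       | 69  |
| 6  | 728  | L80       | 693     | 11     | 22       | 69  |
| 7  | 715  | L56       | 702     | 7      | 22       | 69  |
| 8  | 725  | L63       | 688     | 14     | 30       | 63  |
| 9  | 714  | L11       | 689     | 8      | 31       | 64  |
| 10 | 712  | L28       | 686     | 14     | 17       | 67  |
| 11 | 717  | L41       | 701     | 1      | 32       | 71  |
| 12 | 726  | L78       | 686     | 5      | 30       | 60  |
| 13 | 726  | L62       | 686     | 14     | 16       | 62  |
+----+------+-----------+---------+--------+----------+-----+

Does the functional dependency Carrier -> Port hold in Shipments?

No

Carrier=686: rows 1, 10, 12, 13 → Port takes values {726, 712} — violation
Carrier=701: rows 2, 11 → Port takes values {721, 717} — violation
Carrier=690: row 3 → Port = 724 ✓
Carrier=693: rows 4, 6 → Port = 728, 728 ✓
Carrier=691: row 5 → Port = 727 ✓
Carrier=702: row 7 → Port = 715 ✓
Carrier=688: row 8 → Port = 725 ✓
Carrier=689: row 9 → Port = 714 ✓
Two rows agree on Carrier but differ on Port, so Carrier -> Port does not hold.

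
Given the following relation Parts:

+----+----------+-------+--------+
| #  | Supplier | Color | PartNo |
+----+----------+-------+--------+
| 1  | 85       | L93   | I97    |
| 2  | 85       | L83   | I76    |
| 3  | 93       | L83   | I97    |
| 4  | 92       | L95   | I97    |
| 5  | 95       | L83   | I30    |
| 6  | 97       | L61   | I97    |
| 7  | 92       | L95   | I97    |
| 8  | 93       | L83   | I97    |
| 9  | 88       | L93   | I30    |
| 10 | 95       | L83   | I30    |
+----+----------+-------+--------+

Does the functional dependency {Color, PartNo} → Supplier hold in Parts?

(Color=L93, PartNo=I97): row 1 → Supplier = 85 ✓
(Color=L83, PartNo=I76): row 2 → Supplier = 85 ✓
(Color=L83, PartNo=I97): rows 3, 8 → Supplier = 93, 93 ✓
(Color=L95, PartNo=I97): rows 4, 7 → Supplier = 92, 92 ✓
(Color=L83, PartNo=I30): rows 5, 10 → Supplier = 95, 95 ✓
(Color=L61, PartNo=I97): row 6 → Supplier = 97 ✓
(Color=L93, PartNo=I30): row 9 → Supplier = 88 ✓
Every {Color, PartNo} value is associated with a single Supplier value, so {Color, PartNo} → Supplier holds.

Yes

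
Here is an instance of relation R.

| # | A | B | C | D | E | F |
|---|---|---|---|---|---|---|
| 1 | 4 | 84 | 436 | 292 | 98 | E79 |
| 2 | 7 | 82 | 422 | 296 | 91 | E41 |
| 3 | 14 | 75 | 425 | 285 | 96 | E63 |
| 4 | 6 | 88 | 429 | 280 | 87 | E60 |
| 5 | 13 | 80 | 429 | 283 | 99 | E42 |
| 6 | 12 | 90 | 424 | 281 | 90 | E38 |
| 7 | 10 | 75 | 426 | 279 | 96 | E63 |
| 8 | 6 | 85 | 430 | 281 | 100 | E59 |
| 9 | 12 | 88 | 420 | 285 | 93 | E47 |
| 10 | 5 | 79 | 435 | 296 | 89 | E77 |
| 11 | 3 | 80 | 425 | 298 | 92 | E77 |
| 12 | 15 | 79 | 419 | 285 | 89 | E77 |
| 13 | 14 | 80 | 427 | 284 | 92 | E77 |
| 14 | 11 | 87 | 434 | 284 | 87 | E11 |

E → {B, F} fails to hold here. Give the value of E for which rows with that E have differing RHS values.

87

E=98: row 1 → {B,F} = (84, E79) ✓
E=91: row 2 → {B,F} = (82, E41) ✓
E=96: rows 3, 7 → {B,F} = (75, E63), (75, E63) ✓
E=87: rows 4, 14 → {B,F} takes values {(88, E60), (87, E11)} — violation
E=99: row 5 → {B,F} = (80, E42) ✓
E=90: row 6 → {B,F} = (90, E38) ✓
E=100: row 8 → {B,F} = (85, E59) ✓
E=93: row 9 → {B,F} = (88, E47) ✓
E=89: rows 10, 12 → {B,F} = (79, E77), (79, E77) ✓
E=92: rows 11, 13 → {B,F} = (80, E77), (80, E77) ✓
The only E value with inconsistent RHS is E=87.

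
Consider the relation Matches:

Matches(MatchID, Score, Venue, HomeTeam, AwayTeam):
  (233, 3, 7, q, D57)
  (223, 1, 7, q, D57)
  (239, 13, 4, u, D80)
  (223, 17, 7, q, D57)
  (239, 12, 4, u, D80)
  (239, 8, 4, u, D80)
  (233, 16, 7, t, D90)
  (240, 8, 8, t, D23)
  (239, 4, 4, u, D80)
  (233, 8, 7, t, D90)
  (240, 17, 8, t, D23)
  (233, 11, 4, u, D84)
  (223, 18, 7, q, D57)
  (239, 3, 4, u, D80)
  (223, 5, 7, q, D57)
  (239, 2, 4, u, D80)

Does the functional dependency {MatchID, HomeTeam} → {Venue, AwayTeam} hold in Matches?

(MatchID=233, HomeTeam=q): 1 row → {Venue,AwayTeam} = (7, D57) ✓
(MatchID=223, HomeTeam=q): 4 rows → {Venue,AwayTeam} = (7, D57), (7, D57), (7, D57), (7, D57) ✓
(MatchID=239, HomeTeam=u): 6 rows → {Venue,AwayTeam} = (4, D80), (4, D80), (4, D80), (4, D80), (4, D80), (4, D80) ✓
(MatchID=233, HomeTeam=t): 2 rows → {Venue,AwayTeam} = (7, D90), (7, D90) ✓
(MatchID=240, HomeTeam=t): 2 rows → {Venue,AwayTeam} = (8, D23), (8, D23) ✓
(MatchID=233, HomeTeam=u): 1 row → {Venue,AwayTeam} = (4, D84) ✓
Every {MatchID, HomeTeam} value is associated with a single {Venue, AwayTeam} value, so {MatchID, HomeTeam} → {Venue, AwayTeam} holds.

Yes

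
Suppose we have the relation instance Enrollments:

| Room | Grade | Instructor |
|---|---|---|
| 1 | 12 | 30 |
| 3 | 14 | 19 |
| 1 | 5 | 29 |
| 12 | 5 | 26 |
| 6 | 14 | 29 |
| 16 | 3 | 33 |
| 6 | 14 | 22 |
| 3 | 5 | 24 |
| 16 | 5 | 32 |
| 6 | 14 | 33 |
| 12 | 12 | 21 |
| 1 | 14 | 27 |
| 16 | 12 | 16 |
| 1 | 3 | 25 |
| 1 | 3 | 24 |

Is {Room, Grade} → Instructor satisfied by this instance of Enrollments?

No

(Room=1, Grade=12): 1 row → Instructor = 30 ✓
(Room=3, Grade=14): 1 row → Instructor = 19 ✓
(Room=1, Grade=5): 1 row → Instructor = 29 ✓
(Room=12, Grade=5): 1 row → Instructor = 26 ✓
(Room=6, Grade=14): 3 rows → Instructor takes values {29, 22, 33} — violation
(Room=16, Grade=3): 1 row → Instructor = 33 ✓
(Room=3, Grade=5): 1 row → Instructor = 24 ✓
(Room=16, Grade=5): 1 row → Instructor = 32 ✓
(Room=12, Grade=12): 1 row → Instructor = 21 ✓
(Room=1, Grade=14): 1 row → Instructor = 27 ✓
(Room=16, Grade=12): 1 row → Instructor = 16 ✓
(Room=1, Grade=3): 2 rows → Instructor takes values {25, 24} — violation
Two rows agree on {Room, Grade} but differ on Instructor, so {Room, Grade} → Instructor does not hold.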